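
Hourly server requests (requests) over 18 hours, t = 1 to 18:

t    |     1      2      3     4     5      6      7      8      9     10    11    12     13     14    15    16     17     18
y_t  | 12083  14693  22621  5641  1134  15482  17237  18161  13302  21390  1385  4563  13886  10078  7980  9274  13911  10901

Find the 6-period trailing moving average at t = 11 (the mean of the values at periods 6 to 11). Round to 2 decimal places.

Sum of periods 6–11: 15482 + 17237 + 18161 + 13302 + 21390 + 1385 = 86957
Divide by 6: 86957 / 6 = 14492.83

14492.83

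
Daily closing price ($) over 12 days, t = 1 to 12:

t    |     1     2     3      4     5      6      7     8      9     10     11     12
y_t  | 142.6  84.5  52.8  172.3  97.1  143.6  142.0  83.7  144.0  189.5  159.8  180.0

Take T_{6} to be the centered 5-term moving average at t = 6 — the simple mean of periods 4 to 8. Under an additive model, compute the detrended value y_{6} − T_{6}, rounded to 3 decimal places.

Trend T_6 = (172.3 + 97.1 + 143.6 + 142.0 + 83.7) / 5 = 638.7/5 = 127.74000
Detrended value: 143.6 − 127.74000 = 15.860

15.860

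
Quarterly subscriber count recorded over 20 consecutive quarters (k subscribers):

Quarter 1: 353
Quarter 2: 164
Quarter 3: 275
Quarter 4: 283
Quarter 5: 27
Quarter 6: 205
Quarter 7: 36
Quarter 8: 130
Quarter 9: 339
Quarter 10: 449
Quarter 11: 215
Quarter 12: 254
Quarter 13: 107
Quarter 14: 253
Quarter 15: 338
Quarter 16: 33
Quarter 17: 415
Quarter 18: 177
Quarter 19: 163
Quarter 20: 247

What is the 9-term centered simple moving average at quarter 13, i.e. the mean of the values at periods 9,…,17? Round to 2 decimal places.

267.00

Sum of periods 9–17: 339 + 449 + 215 + 254 + 107 + 253 + 338 + 33 + 415 = 2403
Divide by 9: 2403 / 9 = 267.00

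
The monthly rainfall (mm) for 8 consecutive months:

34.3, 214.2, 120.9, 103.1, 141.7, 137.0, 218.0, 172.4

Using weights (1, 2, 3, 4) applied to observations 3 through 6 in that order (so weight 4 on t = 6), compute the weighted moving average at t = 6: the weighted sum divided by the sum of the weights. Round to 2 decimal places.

130.02

Weighted sum: 1·120.9 + 2·103.1 + 3·141.7 + 4·137.0 = 120.9 + 206.2 + 425.1 + 548.0 = 1300.2
Weight total: 1 + 2 + 3 + 4 = 10
WMA = 1300.2 / 10 = 130.02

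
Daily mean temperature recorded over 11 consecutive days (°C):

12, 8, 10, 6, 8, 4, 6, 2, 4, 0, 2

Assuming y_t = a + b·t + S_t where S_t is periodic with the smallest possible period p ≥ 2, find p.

2

First differences y_{t+1} − y_t: -4, 2, -4, 2, -4, 2, …
The difference pattern repeats every 2 terms and not for any smaller step, so p = 2.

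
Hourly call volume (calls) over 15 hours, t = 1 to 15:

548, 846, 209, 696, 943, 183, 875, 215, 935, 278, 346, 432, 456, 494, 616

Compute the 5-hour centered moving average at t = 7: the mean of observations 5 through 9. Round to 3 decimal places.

630.200

Sum of periods 5–9: 943 + 183 + 875 + 215 + 935 = 3151
Divide by 5: 3151 / 5 = 630.200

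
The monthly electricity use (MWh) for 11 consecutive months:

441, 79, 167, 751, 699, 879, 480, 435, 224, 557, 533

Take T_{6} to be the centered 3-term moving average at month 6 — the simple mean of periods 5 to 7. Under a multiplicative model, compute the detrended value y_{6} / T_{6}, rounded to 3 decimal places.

1.281

Trend T_6 = (699 + 879 + 480) / 3 = 2058/3 = 686.00000
Ratio to trend: 879 / 686.00000 = 1.281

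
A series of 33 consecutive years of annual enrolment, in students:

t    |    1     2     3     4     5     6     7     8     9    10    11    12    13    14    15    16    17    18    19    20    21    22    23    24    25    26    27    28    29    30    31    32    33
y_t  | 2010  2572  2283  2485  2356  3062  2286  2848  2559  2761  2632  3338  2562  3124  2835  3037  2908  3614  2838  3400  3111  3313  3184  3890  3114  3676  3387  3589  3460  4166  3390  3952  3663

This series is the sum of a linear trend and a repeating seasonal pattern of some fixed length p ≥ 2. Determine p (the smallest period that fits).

6

First differences y_{t+1} − y_t: 562, -289, 202, -129, 706, -776, 562, -289, 202, -129, 706, -776, 562, -289, …
The difference pattern repeats every 6 terms and not for any smaller step, so p = 6.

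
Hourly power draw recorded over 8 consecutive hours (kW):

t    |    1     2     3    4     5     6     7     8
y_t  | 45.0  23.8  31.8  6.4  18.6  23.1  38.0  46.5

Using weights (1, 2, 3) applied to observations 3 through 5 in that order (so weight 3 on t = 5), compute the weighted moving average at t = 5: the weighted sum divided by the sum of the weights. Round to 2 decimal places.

Weighted sum: 1·31.8 + 2·6.4 + 3·18.6 = 31.8 + 12.8 + 55.8 = 100.4
Weight total: 1 + 2 + 3 = 6
WMA = 100.4 / 6 = 16.73

16.73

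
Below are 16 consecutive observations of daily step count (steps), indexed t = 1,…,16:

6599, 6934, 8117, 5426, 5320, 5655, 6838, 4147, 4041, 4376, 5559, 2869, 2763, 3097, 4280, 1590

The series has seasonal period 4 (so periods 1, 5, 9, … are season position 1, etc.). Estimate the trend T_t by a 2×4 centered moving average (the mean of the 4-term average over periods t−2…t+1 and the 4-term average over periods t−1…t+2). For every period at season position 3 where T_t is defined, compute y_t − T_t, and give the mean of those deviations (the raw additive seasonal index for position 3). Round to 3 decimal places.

1507.750

Season position 3 occurs at t = 3, 7, 11 (where T_t is defined).
t=3: T_3 = 6609.12500; y_3 − T_3 = 8117 − 6609.12500 = 1507.87500
t=7: T_7 = 5330.12500; y_7 − T_7 = 6838 − 5330.12500 = 1507.87500
t=11: T_11 = 4051.50000; y_11 − T_11 = 5559 − 4051.50000 = 1507.50000
Mean deviation: (1507.87500 + 1507.87500 + 1507.50000) / 3 = 1507.750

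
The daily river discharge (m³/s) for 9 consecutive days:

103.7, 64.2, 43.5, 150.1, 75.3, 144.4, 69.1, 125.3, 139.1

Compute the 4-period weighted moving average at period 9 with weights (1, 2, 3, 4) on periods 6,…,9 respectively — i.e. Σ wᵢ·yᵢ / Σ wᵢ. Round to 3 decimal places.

121.490

Weighted sum: 1·144.4 + 2·69.1 + 3·125.3 + 4·139.1 = 144.4 + 138.2 + 375.9 + 556.4 = 1214.9
Weight total: 1 + 2 + 3 + 4 = 10
WMA = 1214.9 / 10 = 121.490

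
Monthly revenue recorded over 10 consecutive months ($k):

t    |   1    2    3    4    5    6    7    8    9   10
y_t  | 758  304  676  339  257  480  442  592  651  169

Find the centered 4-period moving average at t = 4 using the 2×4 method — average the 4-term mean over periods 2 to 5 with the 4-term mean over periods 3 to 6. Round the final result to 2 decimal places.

416.00

Sum over 2–5: 304 + 676 + 339 + 257 = 1576
Sum over 3–6: 676 + 339 + 257 + 480 = 1752
CMA at t=4 = (1576 + 1752) / (2·4) = 3328 / 8 = 416.00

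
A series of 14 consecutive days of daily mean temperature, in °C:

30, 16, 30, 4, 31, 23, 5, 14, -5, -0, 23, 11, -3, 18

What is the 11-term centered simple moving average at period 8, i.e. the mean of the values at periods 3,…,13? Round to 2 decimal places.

12.09

Sum of periods 3–13: 30 + 4 + 31 + 23 + 5 + 14 + (-5) + (-0) + 23 + 11 + (-3) = 133
Divide by 11: 133 / 11 = 12.09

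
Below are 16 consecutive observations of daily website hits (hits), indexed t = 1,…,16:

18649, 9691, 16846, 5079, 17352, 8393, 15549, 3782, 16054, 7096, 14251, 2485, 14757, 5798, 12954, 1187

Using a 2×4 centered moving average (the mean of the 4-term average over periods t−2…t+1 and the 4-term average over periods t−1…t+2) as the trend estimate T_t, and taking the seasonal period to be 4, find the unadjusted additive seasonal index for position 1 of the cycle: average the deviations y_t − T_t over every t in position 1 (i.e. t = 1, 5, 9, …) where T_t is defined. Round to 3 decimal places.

5596.333

Season position 1 occurs at t = 5, 9, 13 (where T_t is defined).
t=5: T_5 = 11755.37500; y_5 − T_5 = 17352 − 11755.37500 = 5596.62500
t=9: T_9 = 10458.00000; y_9 − T_9 = 16054 − 10458.00000 = 5596.00000
t=13: T_13 = 9160.62500; y_13 − T_13 = 14757 − 9160.62500 = 5596.37500
Mean deviation: (5596.62500 + 5596.00000 + 5596.37500) / 3 = 5596.333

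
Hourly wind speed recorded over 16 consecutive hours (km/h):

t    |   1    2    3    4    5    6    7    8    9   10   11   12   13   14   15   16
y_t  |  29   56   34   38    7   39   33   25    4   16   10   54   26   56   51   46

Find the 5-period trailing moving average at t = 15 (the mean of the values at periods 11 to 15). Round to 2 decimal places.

39.40

Sum of periods 11–15: 10 + 54 + 26 + 56 + 51 = 197
Divide by 5: 197 / 5 = 39.40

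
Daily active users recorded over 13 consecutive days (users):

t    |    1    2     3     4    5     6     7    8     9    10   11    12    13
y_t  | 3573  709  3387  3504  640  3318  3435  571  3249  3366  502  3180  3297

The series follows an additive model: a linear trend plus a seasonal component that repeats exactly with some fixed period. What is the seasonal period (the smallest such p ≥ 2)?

3

First differences y_{t+1} − y_t: -2864, 2678, 117, -2864, 2678, 117, -2864, 2678, …
The difference pattern repeats every 3 terms and not for any smaller step, so p = 3.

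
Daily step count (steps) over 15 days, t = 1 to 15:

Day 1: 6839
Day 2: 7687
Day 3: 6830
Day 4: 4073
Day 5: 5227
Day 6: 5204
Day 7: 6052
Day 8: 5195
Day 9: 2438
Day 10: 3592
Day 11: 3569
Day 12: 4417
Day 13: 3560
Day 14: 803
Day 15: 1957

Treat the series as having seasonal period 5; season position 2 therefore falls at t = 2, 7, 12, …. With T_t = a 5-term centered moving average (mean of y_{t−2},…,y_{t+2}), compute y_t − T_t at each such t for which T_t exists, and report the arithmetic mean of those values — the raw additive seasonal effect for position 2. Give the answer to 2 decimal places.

1228.80

Season position 2 occurs at t = 7, 12 (where T_t is defined).
t=7: T_7 = 4823.2000; y_7 − T_7 = 6052 − 4823.2000 = 1228.8000
t=12: T_12 = 3188.2000; y_12 − T_12 = 4417 − 3188.2000 = 1228.8000
Mean deviation: (1228.8000 + 1228.8000) / 2 = 1228.80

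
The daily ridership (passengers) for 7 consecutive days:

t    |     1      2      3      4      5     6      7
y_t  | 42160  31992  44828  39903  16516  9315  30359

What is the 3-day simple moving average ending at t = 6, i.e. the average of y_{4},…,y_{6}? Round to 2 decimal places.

Sum of periods 4–6: 39903 + 16516 + 9315 = 65734
Divide by 3: 65734 / 3 = 21911.33

21911.33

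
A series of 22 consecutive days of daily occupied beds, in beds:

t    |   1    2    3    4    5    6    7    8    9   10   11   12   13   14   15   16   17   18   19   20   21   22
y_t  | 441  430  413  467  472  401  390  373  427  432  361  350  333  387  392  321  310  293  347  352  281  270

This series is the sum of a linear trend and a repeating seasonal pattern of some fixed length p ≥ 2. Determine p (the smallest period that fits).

First differences y_{t+1} − y_t: -11, -17, 54, 5, -71, -11, -17, 54, 5, -71, -11, -17, …
The difference pattern repeats every 5 terms and not for any smaller step, so p = 5.

5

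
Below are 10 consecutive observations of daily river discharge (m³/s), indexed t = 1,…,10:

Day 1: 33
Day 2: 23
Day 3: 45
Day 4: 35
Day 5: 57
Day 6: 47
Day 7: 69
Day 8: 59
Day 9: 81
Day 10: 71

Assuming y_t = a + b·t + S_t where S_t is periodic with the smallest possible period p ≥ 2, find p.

2

First differences y_{t+1} − y_t: -10, 22, -10, 22, -10, 22, …
The difference pattern repeats every 2 terms and not for any smaller step, so p = 2.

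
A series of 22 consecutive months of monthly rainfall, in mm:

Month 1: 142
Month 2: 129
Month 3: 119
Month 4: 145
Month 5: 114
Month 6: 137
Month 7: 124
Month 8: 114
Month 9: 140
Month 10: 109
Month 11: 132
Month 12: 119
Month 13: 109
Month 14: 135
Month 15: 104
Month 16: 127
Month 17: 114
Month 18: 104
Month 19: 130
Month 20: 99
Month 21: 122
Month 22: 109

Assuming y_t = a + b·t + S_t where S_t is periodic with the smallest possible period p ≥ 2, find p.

First differences y_{t+1} − y_t: -13, -10, 26, -31, 23, -13, -10, 26, -31, 23, -13, -10, …
The difference pattern repeats every 5 terms and not for any smaller step, so p = 5.

5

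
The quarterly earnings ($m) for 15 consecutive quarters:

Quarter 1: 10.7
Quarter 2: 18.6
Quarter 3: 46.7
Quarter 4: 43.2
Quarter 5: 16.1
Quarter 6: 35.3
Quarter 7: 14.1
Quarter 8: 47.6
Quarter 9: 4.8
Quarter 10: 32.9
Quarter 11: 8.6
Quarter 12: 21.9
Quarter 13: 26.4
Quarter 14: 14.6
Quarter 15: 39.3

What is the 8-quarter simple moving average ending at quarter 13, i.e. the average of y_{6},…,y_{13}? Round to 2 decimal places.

Sum of periods 6–13: 35.3 + 14.1 + 47.6 + 4.8 + 32.9 + 8.6 + 21.9 + 26.4 = 191.6
Divide by 8: 191.6 / 8 = 23.95

23.95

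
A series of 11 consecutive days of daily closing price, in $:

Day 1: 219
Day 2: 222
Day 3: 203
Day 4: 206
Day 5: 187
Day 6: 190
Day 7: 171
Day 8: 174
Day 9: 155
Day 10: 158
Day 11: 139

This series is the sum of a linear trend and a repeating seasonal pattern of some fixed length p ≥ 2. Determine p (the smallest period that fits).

First differences y_{t+1} − y_t: 3, -19, 3, -19, 3, -19, …
The difference pattern repeats every 2 terms and not for any smaller step, so p = 2.

2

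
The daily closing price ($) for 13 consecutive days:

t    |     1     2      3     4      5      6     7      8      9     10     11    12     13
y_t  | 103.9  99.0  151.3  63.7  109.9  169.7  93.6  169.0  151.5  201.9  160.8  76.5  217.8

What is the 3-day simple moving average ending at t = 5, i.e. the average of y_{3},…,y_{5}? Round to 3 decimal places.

Sum of periods 3–5: 151.3 + 63.7 + 109.9 = 324.9
Divide by 3: 324.9 / 3 = 108.300

108.300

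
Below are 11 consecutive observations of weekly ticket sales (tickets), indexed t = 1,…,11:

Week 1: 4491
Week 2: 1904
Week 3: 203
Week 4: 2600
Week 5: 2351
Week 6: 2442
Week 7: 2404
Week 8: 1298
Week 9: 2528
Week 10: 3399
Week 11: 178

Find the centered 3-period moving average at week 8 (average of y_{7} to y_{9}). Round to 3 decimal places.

2076.667

Sum of periods 7–9: 2404 + 1298 + 2528 = 6230
Divide by 3: 6230 / 3 = 2076.667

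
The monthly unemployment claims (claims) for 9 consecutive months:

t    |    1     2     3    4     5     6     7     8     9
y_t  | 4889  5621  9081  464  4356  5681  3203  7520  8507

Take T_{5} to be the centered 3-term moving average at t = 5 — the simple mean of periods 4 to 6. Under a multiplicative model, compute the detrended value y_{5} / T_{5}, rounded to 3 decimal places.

Trend T_5 = (464 + 4356 + 5681) / 3 = 10501/3 = 3500.33333
Ratio to trend: 4356 / 3500.33333 = 1.244

1.244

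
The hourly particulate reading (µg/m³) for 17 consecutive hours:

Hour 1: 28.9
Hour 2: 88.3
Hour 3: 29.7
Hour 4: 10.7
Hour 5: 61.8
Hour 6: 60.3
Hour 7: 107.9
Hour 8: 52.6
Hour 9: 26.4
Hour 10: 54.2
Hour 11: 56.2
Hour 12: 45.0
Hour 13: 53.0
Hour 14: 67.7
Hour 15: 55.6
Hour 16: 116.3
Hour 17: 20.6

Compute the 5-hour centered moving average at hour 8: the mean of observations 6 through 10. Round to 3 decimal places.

60.280

Sum of periods 6–10: 60.3 + 107.9 + 52.6 + 26.4 + 54.2 = 301.4
Divide by 5: 301.4 / 5 = 60.280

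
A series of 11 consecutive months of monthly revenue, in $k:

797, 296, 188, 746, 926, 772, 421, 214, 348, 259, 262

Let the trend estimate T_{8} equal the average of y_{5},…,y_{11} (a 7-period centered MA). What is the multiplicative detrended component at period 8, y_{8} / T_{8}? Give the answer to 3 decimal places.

0.468

Trend T_8 = (926 + 772 + 421 + 214 + 348 + 259 + 262) / 7 = 3202/7 = 457.42857
Ratio to trend: 214 / 457.42857 = 0.468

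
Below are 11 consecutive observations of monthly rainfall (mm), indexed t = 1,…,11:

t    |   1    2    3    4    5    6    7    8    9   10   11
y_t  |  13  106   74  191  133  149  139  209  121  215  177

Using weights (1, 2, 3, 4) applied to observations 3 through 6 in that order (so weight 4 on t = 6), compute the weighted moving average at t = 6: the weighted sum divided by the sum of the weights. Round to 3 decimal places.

Weighted sum: 1·74 + 2·191 + 3·133 + 4·149 = 74 + 382 + 399 + 596 = 1451
Weight total: 1 + 2 + 3 + 4 = 10
WMA = 1451 / 10 = 145.100

145.100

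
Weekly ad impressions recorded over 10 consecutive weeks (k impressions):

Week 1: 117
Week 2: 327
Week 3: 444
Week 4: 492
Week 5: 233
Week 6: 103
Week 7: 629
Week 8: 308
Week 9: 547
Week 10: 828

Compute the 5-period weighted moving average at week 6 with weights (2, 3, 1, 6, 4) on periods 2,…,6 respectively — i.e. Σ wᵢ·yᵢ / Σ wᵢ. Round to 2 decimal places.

Weighted sum: 2·327 + 3·444 + 1·492 + 6·233 + 4·103 = 654 + 1332 + 492 + 1398 + 412 = 4288
Weight total: 2 + 3 + 1 + 6 + 4 = 16
WMA = 4288 / 16 = 268.00

268.00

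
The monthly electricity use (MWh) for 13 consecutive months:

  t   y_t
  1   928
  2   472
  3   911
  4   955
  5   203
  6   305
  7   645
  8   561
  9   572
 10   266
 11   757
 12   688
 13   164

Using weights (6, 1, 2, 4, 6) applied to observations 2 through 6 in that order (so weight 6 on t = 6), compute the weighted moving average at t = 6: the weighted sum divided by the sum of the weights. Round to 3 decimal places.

Weighted sum: 6·472 + 1·911 + 2·955 + 4·203 + 6·305 = 2832 + 911 + 1910 + 812 + 1830 = 8295
Weight total: 6 + 1 + 2 + 4 + 6 = 19
WMA = 8295 / 19 = 436.579

436.579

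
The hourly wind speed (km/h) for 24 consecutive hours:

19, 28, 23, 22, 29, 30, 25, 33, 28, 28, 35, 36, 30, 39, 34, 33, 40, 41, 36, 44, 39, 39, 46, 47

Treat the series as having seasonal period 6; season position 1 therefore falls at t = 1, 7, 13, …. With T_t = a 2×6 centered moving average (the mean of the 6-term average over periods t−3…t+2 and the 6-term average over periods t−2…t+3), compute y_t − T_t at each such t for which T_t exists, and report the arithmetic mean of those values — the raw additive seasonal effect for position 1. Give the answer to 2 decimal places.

-3.58

Season position 1 occurs at t = 7, 13, 19 (where T_t is defined).
t=7: T_7 = 28.3333; y_7 − T_7 = 25 − 28.3333 = -3.3333
t=13: T_13 = 34.0833; y_13 − T_13 = 30 − 34.0833 = -4.0833
t=19: T_19 = 39.3333; y_19 − T_19 = 36 − 39.3333 = -3.3333
Mean deviation: (-3.3333 + -4.0833 + -3.3333) / 3 = -3.58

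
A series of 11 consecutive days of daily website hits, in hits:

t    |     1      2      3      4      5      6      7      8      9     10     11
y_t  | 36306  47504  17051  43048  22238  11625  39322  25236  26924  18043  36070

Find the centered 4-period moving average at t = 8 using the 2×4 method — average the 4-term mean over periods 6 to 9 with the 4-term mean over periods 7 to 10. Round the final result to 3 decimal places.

Sum over 6–9: 11625 + 39322 + 25236 + 26924 = 103107
Sum over 7–10: 39322 + 25236 + 26924 + 18043 = 109525
CMA at t=8 = (103107 + 109525) / (2·4) = 212632 / 8 = 26579.000

26579.000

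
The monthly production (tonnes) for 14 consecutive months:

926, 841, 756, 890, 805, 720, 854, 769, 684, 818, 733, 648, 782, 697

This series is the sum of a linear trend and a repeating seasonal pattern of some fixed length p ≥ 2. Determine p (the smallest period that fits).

First differences y_{t+1} − y_t: -85, -85, 134, -85, -85, 134, -85, -85, …
The difference pattern repeats every 3 terms and not for any smaller step, so p = 3.

3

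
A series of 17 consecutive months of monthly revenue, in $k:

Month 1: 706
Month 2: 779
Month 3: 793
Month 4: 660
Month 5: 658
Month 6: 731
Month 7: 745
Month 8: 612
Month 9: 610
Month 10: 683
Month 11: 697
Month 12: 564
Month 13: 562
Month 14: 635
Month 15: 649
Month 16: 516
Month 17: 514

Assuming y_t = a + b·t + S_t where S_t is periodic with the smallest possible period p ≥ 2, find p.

4

First differences y_{t+1} − y_t: 73, 14, -133, -2, 73, 14, -133, -2, 73, 14, …
The difference pattern repeats every 4 terms and not for any smaller step, so p = 4.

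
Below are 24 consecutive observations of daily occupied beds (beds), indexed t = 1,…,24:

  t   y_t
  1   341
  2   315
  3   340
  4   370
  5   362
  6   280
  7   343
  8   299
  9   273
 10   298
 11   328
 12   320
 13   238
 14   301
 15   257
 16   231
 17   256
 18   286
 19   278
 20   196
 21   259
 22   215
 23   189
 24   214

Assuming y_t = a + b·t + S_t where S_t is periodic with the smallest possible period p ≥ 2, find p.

7

First differences y_{t+1} − y_t: -26, 25, 30, -8, -82, 63, -44, -26, 25, 30, -8, -82, 63, -44, -26, 25, …
The difference pattern repeats every 7 terms and not for any smaller step, so p = 7.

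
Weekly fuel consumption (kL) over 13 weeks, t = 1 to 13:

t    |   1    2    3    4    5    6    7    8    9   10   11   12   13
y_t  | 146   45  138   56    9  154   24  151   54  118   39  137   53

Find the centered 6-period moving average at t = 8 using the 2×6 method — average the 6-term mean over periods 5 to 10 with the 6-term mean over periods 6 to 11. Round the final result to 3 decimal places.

87.500

Sum over 5–10: 9 + 154 + 24 + 151 + 54 + 118 = 510
Sum over 6–11: 154 + 24 + 151 + 54 + 118 + 39 = 540
CMA at t=8 = (510 + 540) / (2·6) = 1050 / 12 = 87.500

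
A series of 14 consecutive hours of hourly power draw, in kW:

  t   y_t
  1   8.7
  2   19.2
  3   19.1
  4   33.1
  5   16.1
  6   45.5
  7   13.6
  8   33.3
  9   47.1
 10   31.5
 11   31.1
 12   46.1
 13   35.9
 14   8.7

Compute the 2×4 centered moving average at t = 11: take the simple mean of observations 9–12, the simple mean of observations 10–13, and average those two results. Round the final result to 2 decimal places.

Sum over 9–12: 47.1 + 31.5 + 31.1 + 46.1 = 155.8
Sum over 10–13: 31.5 + 31.1 + 46.1 + 35.9 = 144.6
CMA at t=11 = (155.8 + 144.6) / (2·4) = 300.4 / 8 = 37.55

37.55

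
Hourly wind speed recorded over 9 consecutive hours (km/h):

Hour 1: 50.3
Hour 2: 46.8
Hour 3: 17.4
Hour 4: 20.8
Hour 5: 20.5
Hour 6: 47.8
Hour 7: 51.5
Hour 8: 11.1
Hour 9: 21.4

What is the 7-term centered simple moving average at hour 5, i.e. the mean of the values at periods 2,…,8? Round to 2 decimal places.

Sum of periods 2–8: 46.8 + 17.4 + 20.8 + 20.5 + 47.8 + 51.5 + 11.1 = 215.9
Divide by 7: 215.9 / 7 = 30.84

30.84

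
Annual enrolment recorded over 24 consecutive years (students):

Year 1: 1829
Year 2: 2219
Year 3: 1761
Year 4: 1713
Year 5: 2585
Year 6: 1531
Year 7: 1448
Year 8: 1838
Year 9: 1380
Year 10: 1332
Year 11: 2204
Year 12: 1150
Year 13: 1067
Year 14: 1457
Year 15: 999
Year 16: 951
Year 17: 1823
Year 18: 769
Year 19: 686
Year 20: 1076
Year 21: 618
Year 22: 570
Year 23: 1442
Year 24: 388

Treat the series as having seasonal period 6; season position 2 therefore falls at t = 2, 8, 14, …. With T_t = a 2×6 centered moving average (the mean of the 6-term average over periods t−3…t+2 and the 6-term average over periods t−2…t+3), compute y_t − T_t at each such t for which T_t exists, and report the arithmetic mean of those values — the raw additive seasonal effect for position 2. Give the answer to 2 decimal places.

184.08

Season position 2 occurs at t = 8, 14, 20 (where T_t is defined).
t=8: T_8 = 1653.9167; y_8 − T_8 = 1838 − 1653.9167 = 184.0833
t=14: T_14 = 1272.9167; y_14 − T_14 = 1457 − 1272.9167 = 184.0833
t=20: T_20 = 891.9167; y_20 − T_20 = 1076 − 891.9167 = 184.0833
Mean deviation: (184.0833 + 184.0833 + 184.0833) / 3 = 184.08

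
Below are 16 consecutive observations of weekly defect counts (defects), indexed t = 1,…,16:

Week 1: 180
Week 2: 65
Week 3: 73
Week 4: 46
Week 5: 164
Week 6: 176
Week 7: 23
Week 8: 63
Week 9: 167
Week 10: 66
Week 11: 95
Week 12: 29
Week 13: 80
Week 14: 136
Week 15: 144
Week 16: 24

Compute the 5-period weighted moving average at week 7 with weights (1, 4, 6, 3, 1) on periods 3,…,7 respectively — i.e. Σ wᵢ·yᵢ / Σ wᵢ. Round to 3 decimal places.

119.467

Weighted sum: 1·73 + 4·46 + 6·164 + 3·176 + 1·23 = 73 + 184 + 984 + 528 + 23 = 1792
Weight total: 1 + 4 + 6 + 3 + 1 = 15
WMA = 1792 / 15 = 119.467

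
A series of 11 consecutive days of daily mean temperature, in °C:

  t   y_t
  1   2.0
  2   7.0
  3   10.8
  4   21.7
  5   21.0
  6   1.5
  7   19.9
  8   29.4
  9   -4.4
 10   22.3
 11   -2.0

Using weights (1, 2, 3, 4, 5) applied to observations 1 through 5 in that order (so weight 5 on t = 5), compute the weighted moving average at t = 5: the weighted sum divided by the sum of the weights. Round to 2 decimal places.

Weighted sum: 1·2.0 + 2·7.0 + 3·10.8 + 4·21.7 + 5·21.0 = 2.0 + 14.0 + 32.4 + 86.8 + 105.0 = 240.2
Weight total: 1 + 2 + 3 + 4 + 5 = 15
WMA = 240.2 / 15 = 16.01

16.01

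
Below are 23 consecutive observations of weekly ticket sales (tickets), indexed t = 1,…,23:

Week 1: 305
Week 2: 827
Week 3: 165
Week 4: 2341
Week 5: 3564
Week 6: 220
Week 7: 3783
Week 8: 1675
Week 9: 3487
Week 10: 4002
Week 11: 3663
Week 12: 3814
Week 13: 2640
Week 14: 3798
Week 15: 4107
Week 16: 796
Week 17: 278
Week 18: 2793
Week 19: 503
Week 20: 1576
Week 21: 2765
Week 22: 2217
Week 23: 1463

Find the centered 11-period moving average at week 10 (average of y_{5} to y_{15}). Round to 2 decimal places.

3159.36

Sum of periods 5–15: 3564 + 220 + 3783 + 1675 + 3487 + 4002 + 3663 + 3814 + 2640 + 3798 + 4107 = 34753
Divide by 11: 34753 / 11 = 3159.36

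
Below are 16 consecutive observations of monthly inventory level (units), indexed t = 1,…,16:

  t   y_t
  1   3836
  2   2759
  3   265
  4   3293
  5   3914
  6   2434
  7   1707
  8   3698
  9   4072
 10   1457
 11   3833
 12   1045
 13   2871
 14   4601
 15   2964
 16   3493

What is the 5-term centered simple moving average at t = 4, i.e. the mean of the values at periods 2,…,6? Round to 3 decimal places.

Sum of periods 2–6: 2759 + 265 + 3293 + 3914 + 2434 = 12665
Divide by 5: 12665 / 5 = 2533.000

2533.000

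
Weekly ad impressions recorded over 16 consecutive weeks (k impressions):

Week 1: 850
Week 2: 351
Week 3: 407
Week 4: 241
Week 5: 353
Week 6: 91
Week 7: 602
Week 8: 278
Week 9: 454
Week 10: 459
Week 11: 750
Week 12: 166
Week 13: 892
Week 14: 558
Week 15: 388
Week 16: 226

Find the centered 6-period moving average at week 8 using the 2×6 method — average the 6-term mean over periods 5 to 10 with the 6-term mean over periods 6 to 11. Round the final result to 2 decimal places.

405.92

Sum over 5–10: 353 + 91 + 602 + 278 + 454 + 459 = 2237
Sum over 6–11: 91 + 602 + 278 + 454 + 459 + 750 = 2634
CMA at t=8 = (2237 + 2634) / (2·6) = 4871 / 12 = 405.92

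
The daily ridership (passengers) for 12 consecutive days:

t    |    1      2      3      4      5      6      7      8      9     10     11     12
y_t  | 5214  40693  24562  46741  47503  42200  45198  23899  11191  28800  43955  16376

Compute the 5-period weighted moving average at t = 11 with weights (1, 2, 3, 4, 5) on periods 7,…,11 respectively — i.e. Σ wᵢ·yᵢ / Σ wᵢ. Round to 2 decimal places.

Weighted sum: 1·45198 + 2·23899 + 3·11191 + 4·28800 + 5·43955 = 45198 + 47798 + 33573 + 115200 + 219775 = 461544
Weight total: 1 + 2 + 3 + 4 + 5 = 15
WMA = 461544 / 15 = 30769.60

30769.60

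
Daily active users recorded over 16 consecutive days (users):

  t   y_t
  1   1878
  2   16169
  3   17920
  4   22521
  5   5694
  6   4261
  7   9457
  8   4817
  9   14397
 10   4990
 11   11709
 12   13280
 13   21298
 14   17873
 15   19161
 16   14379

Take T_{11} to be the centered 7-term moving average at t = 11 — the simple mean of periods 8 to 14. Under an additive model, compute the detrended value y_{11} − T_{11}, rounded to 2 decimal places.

-914.43

Trend T_11 = (4817 + 14397 + 4990 + 11709 + 13280 + 21298 + 17873) / 7 = 88364/7 = 12623.4286
Detrended value: 11709 − 12623.4286 = -914.43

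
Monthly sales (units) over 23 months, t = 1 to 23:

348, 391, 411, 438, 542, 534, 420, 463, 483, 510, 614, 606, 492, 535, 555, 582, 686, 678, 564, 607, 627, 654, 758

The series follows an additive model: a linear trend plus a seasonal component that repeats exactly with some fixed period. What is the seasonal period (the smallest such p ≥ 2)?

6

First differences y_{t+1} − y_t: 43, 20, 27, 104, -8, -114, 43, 20, 27, 104, -8, -114, 43, 20, …
The difference pattern repeats every 6 terms and not for any smaller step, so p = 6.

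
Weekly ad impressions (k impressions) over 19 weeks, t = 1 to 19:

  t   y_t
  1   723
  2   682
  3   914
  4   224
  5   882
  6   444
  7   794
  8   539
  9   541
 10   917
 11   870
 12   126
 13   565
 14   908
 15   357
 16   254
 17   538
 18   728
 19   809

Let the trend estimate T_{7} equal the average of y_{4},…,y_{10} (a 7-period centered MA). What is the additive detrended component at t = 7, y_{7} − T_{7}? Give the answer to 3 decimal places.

173.857

Trend T_7 = (224 + 882 + 444 + 794 + 539 + 541 + 917) / 7 = 4341/7 = 620.14286
Detrended value: 794 − 620.14286 = 173.857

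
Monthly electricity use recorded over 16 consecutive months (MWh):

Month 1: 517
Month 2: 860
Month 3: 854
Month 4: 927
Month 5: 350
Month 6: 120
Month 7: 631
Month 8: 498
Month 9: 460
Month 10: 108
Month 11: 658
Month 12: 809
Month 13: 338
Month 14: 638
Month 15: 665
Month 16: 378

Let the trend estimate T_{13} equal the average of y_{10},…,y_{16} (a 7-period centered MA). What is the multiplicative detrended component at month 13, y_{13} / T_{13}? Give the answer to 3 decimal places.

0.658

Trend T_13 = (108 + 658 + 809 + 338 + 638 + 665 + 378) / 7 = 3594/7 = 513.42857
Ratio to trend: 338 / 513.42857 = 0.658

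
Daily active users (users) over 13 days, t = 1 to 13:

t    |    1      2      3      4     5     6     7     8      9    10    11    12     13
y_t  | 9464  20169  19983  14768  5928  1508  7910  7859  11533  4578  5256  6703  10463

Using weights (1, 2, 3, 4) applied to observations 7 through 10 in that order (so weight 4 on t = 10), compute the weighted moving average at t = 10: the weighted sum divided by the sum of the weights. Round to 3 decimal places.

Weighted sum: 1·7910 + 2·7859 + 3·11533 + 4·4578 = 7910 + 15718 + 34599 + 18312 = 76539
Weight total: 1 + 2 + 3 + 4 = 10
WMA = 76539 / 10 = 7653.900

7653.900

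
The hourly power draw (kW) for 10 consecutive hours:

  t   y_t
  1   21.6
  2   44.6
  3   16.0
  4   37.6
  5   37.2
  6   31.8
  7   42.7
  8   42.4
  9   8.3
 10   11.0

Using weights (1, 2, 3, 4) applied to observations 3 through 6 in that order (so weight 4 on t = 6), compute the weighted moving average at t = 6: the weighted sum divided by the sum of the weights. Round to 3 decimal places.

33.000

Weighted sum: 1·16.0 + 2·37.6 + 3·37.2 + 4·31.8 = 16.0 + 75.2 + 111.6 + 127.2 = 330.0
Weight total: 1 + 2 + 3 + 4 = 10
WMA = 330.0 / 10 = 33.000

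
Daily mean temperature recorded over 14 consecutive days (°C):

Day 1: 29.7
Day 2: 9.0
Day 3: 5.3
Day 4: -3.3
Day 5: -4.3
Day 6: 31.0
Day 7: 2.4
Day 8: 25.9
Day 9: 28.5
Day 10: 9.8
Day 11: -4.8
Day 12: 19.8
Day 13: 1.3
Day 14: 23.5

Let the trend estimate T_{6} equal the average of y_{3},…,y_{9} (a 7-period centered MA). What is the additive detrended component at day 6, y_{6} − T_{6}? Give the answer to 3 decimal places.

18.786

Trend T_6 = (5.3 + (-3.3) + (-4.3) + 31.0 + 2.4 + 25.9 + 28.5) / 7 = 85.5/7 = 12.21429
Detrended value: 31.0 − 12.21429 = 18.786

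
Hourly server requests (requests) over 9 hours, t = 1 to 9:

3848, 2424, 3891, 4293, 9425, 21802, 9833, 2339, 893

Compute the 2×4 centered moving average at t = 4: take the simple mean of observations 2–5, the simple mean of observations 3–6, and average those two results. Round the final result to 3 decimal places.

Sum over 2–5: 2424 + 3891 + 4293 + 9425 = 20033
Sum over 3–6: 3891 + 4293 + 9425 + 21802 = 39411
CMA at t=4 = (20033 + 39411) / (2·4) = 59444 / 8 = 7430.500

7430.500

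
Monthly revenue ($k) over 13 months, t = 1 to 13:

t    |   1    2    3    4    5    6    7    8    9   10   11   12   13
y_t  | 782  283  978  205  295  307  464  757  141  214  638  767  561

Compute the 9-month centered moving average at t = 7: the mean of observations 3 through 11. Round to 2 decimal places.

Sum of periods 3–11: 978 + 205 + 295 + 307 + 464 + 757 + 141 + 214 + 638 = 3999
Divide by 9: 3999 / 9 = 444.33

444.33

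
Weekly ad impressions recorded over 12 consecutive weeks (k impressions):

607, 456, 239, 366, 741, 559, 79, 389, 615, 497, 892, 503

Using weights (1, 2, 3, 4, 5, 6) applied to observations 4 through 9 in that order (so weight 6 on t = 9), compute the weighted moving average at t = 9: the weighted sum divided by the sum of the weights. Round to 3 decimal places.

Weighted sum: 1·366 + 2·741 + 3·559 + 4·79 + 5·389 + 6·615 = 366 + 1482 + 1677 + 316 + 1945 + 3690 = 9476
Weight total: 1 + 2 + 3 + 4 + 5 + 6 = 21
WMA = 9476 / 21 = 451.238

451.238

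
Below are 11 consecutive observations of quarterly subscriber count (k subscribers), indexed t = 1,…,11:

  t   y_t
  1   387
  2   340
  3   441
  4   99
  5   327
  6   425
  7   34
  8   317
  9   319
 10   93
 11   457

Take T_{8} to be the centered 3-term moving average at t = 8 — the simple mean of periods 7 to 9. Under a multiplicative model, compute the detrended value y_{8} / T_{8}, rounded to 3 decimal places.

1.419

Trend T_8 = (34 + 317 + 319) / 3 = 670/3 = 223.33333
Ratio to trend: 317 / 223.33333 = 1.419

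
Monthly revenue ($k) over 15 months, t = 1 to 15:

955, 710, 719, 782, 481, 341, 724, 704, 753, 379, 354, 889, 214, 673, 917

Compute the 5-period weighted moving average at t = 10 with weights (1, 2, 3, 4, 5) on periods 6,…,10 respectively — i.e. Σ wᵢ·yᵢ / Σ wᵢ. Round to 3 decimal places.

Weighted sum: 1·341 + 2·724 + 3·704 + 4·753 + 5·379 = 341 + 1448 + 2112 + 3012 + 1895 = 8808
Weight total: 1 + 2 + 3 + 4 + 5 = 15
WMA = 8808 / 15 = 587.200

587.200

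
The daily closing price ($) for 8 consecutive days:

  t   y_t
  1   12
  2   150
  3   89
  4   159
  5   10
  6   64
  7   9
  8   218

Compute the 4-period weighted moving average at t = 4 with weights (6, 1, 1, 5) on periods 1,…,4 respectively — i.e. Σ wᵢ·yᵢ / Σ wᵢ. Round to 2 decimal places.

85.08

Weighted sum: 6·12 + 1·150 + 1·89 + 5·159 = 72 + 150 + 89 + 795 = 1106
Weight total: 6 + 1 + 1 + 5 = 13
WMA = 1106 / 13 = 85.08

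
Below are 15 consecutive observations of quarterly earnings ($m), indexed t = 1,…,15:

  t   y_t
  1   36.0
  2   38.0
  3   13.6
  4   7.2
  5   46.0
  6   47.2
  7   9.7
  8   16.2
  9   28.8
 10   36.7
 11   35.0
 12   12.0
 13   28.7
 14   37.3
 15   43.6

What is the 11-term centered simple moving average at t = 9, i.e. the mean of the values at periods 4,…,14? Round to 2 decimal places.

27.71

Sum of periods 4–14: 7.2 + 46.0 + 47.2 + 9.7 + 16.2 + 28.8 + 36.7 + 35.0 + 12.0 + 28.7 + 37.3 = 304.8
Divide by 11: 304.8 / 11 = 27.71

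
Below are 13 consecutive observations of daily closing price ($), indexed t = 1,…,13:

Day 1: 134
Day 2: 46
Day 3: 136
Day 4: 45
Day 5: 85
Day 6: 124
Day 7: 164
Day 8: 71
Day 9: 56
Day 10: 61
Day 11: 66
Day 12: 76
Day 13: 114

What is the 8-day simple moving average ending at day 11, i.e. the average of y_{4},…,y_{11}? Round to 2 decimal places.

Sum of periods 4–11: 45 + 85 + 124 + 164 + 71 + 56 + 61 + 66 = 672
Divide by 8: 672 / 8 = 84.00

84.00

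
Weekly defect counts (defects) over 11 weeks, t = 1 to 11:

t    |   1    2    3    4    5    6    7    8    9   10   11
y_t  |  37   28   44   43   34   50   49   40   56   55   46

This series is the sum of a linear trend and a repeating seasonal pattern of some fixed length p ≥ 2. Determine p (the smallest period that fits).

First differences y_{t+1} − y_t: -9, 16, -1, -9, 16, -1, -9, 16, …
The difference pattern repeats every 3 terms and not for any smaller step, so p = 3.

3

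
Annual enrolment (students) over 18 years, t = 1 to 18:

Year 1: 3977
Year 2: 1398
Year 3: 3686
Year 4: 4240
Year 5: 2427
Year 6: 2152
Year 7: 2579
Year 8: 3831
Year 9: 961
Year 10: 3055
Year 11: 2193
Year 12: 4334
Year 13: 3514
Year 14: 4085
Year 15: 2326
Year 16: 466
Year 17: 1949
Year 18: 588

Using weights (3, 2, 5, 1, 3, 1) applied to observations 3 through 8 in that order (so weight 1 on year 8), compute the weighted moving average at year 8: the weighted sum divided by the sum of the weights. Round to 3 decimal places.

3026.200

Weighted sum: 3·3686 + 2·4240 + 5·2427 + 1·2152 + 3·2579 + 1·3831 = 11058 + 8480 + 12135 + 2152 + 7737 + 3831 = 45393
Weight total: 3 + 2 + 5 + 1 + 3 + 1 = 15
WMA = 45393 / 15 = 3026.200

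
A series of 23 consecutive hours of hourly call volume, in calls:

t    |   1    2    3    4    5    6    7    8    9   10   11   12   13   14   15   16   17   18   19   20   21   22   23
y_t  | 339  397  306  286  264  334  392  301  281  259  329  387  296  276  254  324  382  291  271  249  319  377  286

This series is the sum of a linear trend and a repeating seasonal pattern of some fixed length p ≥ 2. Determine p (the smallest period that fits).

First differences y_{t+1} − y_t: 58, -91, -20, -22, 70, 58, -91, -20, -22, 70, 58, -91, …
The difference pattern repeats every 5 terms and not for any smaller step, so p = 5.

5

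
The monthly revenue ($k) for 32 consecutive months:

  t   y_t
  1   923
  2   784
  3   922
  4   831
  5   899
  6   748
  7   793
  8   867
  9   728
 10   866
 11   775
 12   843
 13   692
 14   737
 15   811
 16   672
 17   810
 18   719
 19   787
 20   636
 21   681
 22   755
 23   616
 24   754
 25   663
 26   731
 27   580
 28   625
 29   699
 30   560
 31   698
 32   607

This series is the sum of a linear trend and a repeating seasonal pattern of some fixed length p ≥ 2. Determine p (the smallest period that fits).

7

First differences y_{t+1} − y_t: -139, 138, -91, 68, -151, 45, 74, -139, 138, -91, 68, -151, 45, 74, -139, 138, …
The difference pattern repeats every 7 terms and not for any smaller step, so p = 7.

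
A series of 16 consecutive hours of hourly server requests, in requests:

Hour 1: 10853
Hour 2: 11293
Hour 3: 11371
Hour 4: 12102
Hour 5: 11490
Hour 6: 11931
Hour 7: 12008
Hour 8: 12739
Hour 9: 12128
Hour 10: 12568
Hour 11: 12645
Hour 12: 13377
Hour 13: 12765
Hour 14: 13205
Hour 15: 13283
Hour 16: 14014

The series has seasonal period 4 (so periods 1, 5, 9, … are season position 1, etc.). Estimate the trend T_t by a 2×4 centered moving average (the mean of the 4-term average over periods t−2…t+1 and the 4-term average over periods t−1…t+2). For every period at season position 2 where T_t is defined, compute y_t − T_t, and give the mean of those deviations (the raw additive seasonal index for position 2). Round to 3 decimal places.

-31.750

Season position 2 occurs at t = 6, 10, 14 (where T_t is defined).
t=6: T_6 = 11962.37500; y_6 − T_6 = 11931 − 11962.37500 = -31.37500
t=10: T_10 = 12599.75000; y_10 − T_10 = 12568 − 12599.75000 = -31.75000
t=14: T_14 = 13237.12500; y_14 − T_14 = 13205 − 13237.12500 = -32.12500
Mean deviation: (-31.37500 + -31.75000 + -32.12500) / 3 = -31.750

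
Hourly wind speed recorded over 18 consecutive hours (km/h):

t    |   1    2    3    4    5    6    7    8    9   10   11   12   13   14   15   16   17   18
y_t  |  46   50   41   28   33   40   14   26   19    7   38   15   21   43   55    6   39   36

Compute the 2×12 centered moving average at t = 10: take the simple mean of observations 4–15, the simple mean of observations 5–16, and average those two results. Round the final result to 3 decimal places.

Sum over 4–15: 28 + 33 + 40 + 14 + 26 + 19 + 7 + 38 + 15 + 21 + 43 + 55 = 339
Sum over 5–16: 33 + 40 + 14 + 26 + 19 + 7 + 38 + 15 + 21 + 43 + 55 + 6 = 317
CMA at t=10 = (339 + 317) / (2·12) = 656 / 24 = 27.333

27.333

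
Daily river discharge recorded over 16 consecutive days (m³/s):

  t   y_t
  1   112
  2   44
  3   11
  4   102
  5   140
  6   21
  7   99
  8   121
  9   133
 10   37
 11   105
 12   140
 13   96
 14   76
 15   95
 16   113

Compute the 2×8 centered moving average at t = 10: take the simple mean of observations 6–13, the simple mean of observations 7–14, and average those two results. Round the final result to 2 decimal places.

Sum over 6–13: 21 + 99 + 121 + 133 + 37 + 105 + 140 + 96 = 752
Sum over 7–14: 99 + 121 + 133 + 37 + 105 + 140 + 96 + 76 = 807
CMA at t=10 = (752 + 807) / (2·8) = 1559 / 16 = 97.44

97.44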